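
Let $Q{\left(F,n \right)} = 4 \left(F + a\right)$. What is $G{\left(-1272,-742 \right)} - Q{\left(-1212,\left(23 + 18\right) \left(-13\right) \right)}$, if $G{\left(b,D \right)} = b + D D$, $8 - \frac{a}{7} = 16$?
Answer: $554364$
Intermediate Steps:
$a = -56$ ($a = 56 - 112 = -56$)
$Q{\left(F,n \right)} = -224 + 4 F$ ($Q{\left(F,n \right)} = 4 \left(F - 56\right) = 4 \left(-56 + F\right) = -224 + 4 F$)
$G{\left(b,D \right)} = b + D^{2}$
$G{\left(-1272,-742 \right)} - Q{\left(-1212,\left(23 + 18\right) \left(-13\right) \right)} = \left(-1272 + \left(-742\right)^{2}\right) - \left(-224 + 4 \left(-1212\right)\right) = \left(-1272 + 550564\right) - \left(-224 - 4848\right) = 549292 - -5072 = 549292 + 5072 = 554364$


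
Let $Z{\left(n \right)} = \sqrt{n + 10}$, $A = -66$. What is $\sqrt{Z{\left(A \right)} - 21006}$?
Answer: $\sqrt{-21006 + 2 i \sqrt{14}} \approx 0.026 + 144.93 i$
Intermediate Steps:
$Z{\left(n \right)} = \sqrt{10 + n}$
$\sqrt{Z{\left(A \right)} - 21006} = \sqrt{\sqrt{10 - 66} - 21006} = \sqrt{\sqrt{-56} - 21006} = \sqrt{2 i \sqrt{14} - 21006} = \sqrt{-21006 + 2 i \sqrt{14}}$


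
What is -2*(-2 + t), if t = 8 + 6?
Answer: -24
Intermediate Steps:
t = 14
-2*(-2 + t) = -2*(-2 + 14) = -2*12 = -24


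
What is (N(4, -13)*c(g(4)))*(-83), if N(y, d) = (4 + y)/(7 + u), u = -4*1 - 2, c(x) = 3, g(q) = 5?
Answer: -1992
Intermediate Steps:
u = -6 (u = -4 - 2 = -6)
N(y, d) = 4 + y (N(y, d) = (4 + y)/(7 - 6) = (4 + y)/1 = (4 + y)*1 = 4 + y)
(N(4, -13)*c(g(4)))*(-83) = ((4 + 4)*3)*(-83) = (8*3)*(-83) = 24*(-83) = -1992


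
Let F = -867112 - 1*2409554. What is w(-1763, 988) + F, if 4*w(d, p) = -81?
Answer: -13106745/4 ≈ -3.2767e+6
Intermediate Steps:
F = -3276666 (F = -867112 - 2409554 = -3276666)
w(d, p) = -81/4 (w(d, p) = (1/4)*(-81) = -81/4)
w(-1763, 988) + F = -81/4 - 3276666 = -13106745/4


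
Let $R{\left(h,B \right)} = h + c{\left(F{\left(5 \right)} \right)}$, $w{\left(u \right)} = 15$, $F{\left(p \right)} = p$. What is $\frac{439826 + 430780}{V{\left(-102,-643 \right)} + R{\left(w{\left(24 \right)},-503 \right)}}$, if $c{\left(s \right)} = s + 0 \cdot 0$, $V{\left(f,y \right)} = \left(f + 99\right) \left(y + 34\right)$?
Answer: $\frac{870606}{1847} \approx 471.36$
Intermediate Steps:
$V{\left(f,y \right)} = \left(34 + y\right) \left(99 + f\right)$ ($V{\left(f,y \right)} = \left(99 + f\right) \left(34 + y\right) = \left(34 + y\right) \left(99 + f\right)$)
$c{\left(s \right)} = s$ ($c{\left(s \right)} = s + 0 = s$)
$R{\left(h,B \right)} = 5 + h$ ($R{\left(h,B \right)} = h + 5 = 5 + h$)
$\frac{439826 + 430780}{V{\left(-102,-643 \right)} + R{\left(w{\left(24 \right)},-503 \right)}} = \frac{439826 + 430780}{\left(3366 + 34 \left(-102\right) + 99 \left(-643\right) - -65586\right) + \left(5 + 15\right)} = \frac{870606}{\left(3366 - 3468 - 63657 + 65586\right) + 20} = \frac{870606}{1827 + 20} = \frac{870606}{1847}$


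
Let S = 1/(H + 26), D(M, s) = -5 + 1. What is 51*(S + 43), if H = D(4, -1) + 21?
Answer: 94350/43 ≈ 2194.2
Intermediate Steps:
D(M, s) = -4
H = 17 (H = -4 + 21 = 17)
S = 1/43 (S = 1/(17 + 26) = 1/43 ≈ 0.023256)
51*(S + 43) = 51*(1/43 + 43) = 51*(1850/43) = 94350/43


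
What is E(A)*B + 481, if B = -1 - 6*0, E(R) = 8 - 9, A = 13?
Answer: 482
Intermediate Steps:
E(R) = -1
B = -1 (B = -1 + 0 = -1)
E(A)*B + 481 = -1*(-1) + 481 = 1 + 481 = 482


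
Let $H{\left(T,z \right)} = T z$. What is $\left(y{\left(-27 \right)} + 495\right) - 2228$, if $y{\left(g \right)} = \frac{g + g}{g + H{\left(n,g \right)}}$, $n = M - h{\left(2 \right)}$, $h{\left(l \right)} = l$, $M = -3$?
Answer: $- \frac{3467}{2} \approx -1733.5$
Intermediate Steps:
$n = -5$ ($n = -3 - 2 = -5$)
$y{\left(g \right)} = - \frac{1}{2}$ ($y{\left(g \right)} = \frac{g + g}{g - 5 g} = \frac{2 g}{\left(-4\right) g} = 2 g \left(- \frac{1}{4 g}\right) = - \frac{1}{2}$)
$\left(y{\left(-27 \right)} + 495\right) - 2228 = \left(- \frac{1}{2} + 495\right) - 2228 = \frac{989}{2} - 2228 = - \frac{3467}{2}$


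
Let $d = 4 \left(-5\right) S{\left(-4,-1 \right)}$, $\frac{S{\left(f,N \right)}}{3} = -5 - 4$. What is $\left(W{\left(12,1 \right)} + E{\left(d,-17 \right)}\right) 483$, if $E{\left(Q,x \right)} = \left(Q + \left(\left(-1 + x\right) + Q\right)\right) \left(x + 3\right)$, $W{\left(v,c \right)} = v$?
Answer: $-7175448$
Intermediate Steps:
$S{\left(f,N \right)} = -27$ ($S{\left(f,N \right)} = 3 \left(-5 - 4\right) = 3 \left(-9\right) = -27$)
$d = 540$ ($d = 4 \left(-5\right) \left(-27\right) = \left(-20\right) \left(-27\right) = 540$)
$E{\left(Q,x \right)} = \left(3 + x\right) \left(-1 + x + 2 Q\right)$ ($E{\left(Q,x \right)} = \left(Q + \left(-1 + Q + x\right)\right) \left(3 + x\right) = \left(-1 + x + 2 Q\right) \left(3 + x\right) = \left(3 + x\right) \left(-1 + x + 2 Q\right)$)
$\left(W{\left(12,1 \right)} + E{\left(d,-17 \right)}\right) 483 = \left(12 + \left(-3 + \left(-17\right)^{2} + 2 \left(-17\right) + 6 \cdot 540 + 2 \cdot 540 \left(-17\right)\right)\right) 483 = \left(12 - 14868\right) 483 = \left(-14856\right) 483 = -7175448$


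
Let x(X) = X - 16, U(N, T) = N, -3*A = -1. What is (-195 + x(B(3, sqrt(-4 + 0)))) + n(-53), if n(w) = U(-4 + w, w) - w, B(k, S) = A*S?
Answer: -215 + 2*I/3 ≈ -215.0 + 0.66667*I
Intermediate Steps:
A = 1/3 (A = -1/3*(-1) = 1/3 ≈ 0.33333)
B(k, S) = S/3
n(w) = -4 (n(w) = (-4 + w) - w = -4)
x(X) = -16 + X
(-195 + x(B(3, sqrt(-4 + 0)))) + n(-53) = (-195 + (-16 + sqrt(-4 + 0)/3)) - 4 = (-195 + (-16 + sqrt(-4)/3)) - 4 = (-195 + (-16 + (2*I)/3)) - 4 = (-195 + (-16 + 2*I/3)) - 4 = (-211 + 2*I/3) - 4 = -215 + 2*I/3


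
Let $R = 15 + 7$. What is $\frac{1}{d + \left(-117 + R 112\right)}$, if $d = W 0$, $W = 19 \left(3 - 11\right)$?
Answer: $\frac{1}{2347} \approx 0.00042608$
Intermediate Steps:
$R = 22$
$W = -152$ ($W = 19 \left(-8\right) = -152$)
$d = 0$ ($d = \left(-152\right) 0 = 0$)
$\frac{1}{d + \left(-117 + R 112\right)} = \frac{1}{0 + \left(-117 + 22 \cdot 112\right)} = \frac{1}{0 + \left(-117 + 2464\right)} = \frac{1}{0 + 2347} = \frac{1}{2347}$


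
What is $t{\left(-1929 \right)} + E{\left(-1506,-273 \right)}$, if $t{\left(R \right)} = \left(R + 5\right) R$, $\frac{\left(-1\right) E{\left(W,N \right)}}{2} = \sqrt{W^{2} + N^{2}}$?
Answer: $3711396 - 6 \sqrt{260285} \approx 3.7083 \cdot 10^{6}$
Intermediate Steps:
$E{\left(W,N \right)} = - 2 \sqrt{N^{2} + W^{2}}$ ($E{\left(W,N \right)} = - 2 \sqrt{W^{2} + N^{2}} = - 2 \sqrt{N^{2} + W^{2}}$)
$t{\left(R \right)} = R \left(5 + R\right)$ ($t{\left(R \right)} = \left(5 + R\right) R = R \left(5 + R\right)$)
$t{\left(-1929 \right)} + E{\left(-1506,-273 \right)} = - 1929 \left(5 - 1929\right) - 2 \sqrt{\left(-273\right)^{2} + \left(-1506\right)^{2}} = \left(-1929\right) \left(-1924\right) - 2 \sqrt{74529 + 2268036} = 3711396 - 2 \sqrt{2342565} = 3711396 - 2 \cdot 3 \sqrt{260285} = 3711396 - 6 \sqrt{260285}$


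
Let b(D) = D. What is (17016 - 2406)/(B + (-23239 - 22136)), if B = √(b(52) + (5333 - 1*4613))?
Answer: -662928750/2058889853 - 29220*√193/2058889853 ≈ -0.32218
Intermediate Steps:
B = 2*√193 (B = √(52 + (5333 - 1*4613)) = √(52 + (5333 - 4613)) = √(52 + 720) = √772 = 2*√193 ≈ 27.785)
(17016 - 2406)/(B + (-23239 - 22136)) = (17016 - 2406)/(2*√193 + (-23239 - 22136)) = 14610/(2*√193 - 45375) = 14610/(-45375 + 2*√193)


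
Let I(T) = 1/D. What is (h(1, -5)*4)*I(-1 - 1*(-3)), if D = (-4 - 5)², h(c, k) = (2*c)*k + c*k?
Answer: -20/27 ≈ -0.74074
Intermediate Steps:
h(c, k) = 3*c*k (h(c, k) = 2*c*k + c*k = 3*c*k)
D = 81 (D = (-9)² = 81)
I(T) = 1/81
(h(1, -5)*4)*I(-1 - 1*(-3)) = ((3*1*(-5))*4)*(1/81) = -15*4*(1/81) = -60*1/81 = -20/27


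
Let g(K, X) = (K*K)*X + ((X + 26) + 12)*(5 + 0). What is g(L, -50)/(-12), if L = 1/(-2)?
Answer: 145/24 ≈ 6.0417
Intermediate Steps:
L = -1/2 ≈ -0.50000
g(K, X) = 190 + 5*X + X*K**2 (g(K, X) = K**2*X + ((26 + X) + 12)*5 = X*K**2 + (38 + X)*5 = X*K**2 + (190 + 5*X) = 190 + 5*X + X*K**2)
g(L, -50)/(-12) = (190 + 5*(-50) - 50*(-1/2)**2)/(-12) = (190 - 250 - 50*1/4)*(-1/12) = (190 - 250 - 25/2)*(-1/12) = -145/2*(-1/12) = 145/24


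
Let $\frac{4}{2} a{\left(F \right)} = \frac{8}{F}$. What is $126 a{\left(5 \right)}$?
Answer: $\frac{504}{5} \approx 100.8$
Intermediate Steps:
$a{\left(F \right)} = \frac{4}{F}$ ($a{\left(F \right)} = \frac{8 \frac{1}{F}}{2} = \frac{4}{F}$)
$126 a{\left(5 \right)} = 126 \cdot \frac{4}{5} = \frac{504}{5}$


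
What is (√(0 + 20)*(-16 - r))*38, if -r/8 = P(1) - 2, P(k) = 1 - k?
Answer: -2432*√5 ≈ -5438.1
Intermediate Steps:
r = 16 (r = -8*((1 - 1*1) - 2) = -8*((1 - 1) - 2) = -8*(0 - 2) = -8*(-2) = 16)
(√(0 + 20)*(-16 - r))*38 = (√(0 + 20)*(-16 - 1*16))*38 = (√20*(-16 - 16))*38 = ((2*√5)*(-32))*38 = -64*√5*38 = -2432*√5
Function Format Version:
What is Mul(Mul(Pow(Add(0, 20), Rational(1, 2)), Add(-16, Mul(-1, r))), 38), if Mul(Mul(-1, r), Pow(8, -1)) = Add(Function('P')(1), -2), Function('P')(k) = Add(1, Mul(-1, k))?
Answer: Mul(-2432, Pow(5, Rational(1, 2))) ≈ -5438.1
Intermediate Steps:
r = 16 (r = Mul(-8, Add(Add(1, Mul(-1, 1)), -2)) = Mul(-8, Add(Add(1, -1), -2)) = Mul(-8, Add(0, -2)) = Mul(-8, -2) = 16)
Mul(Mul(Pow(Add(0, 20), Rational(1, 2)), Add(-16, Mul(-1, r))), 38) = Mul(Mul(Pow(Add(0, 20), Rational(1, 2)), Add(-16, Mul(-1, 16))), 38) = Mul(Mul(Pow(20, Rational(1, 2)), Add(-16, -16)), 38) = Mul(Mul(Mul(2, Pow(5, Rational(1, 2))), -32), 38) = Mul(Mul(-64, Pow(5, Rational(1, 2))), 38) = Mul(-2432, Pow(5, Rational(1, 2)))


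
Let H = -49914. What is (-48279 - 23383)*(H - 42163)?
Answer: 6598421974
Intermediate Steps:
(-48279 - 23383)*(H - 42163) = (-48279 - 23383)*(-49914 - 42163) = -71662*(-92077) = 6598421974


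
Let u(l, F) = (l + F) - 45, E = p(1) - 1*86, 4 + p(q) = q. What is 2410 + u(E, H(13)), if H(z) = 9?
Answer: 2285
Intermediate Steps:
p(q) = -4 + q
E = -89 (E = (-4 + 1) - 1*86 = -3 - 86 = -89)
u(l, F) = -45 + F + l (u(l, F) = (F + l) - 45 = -45 + F + l)
2410 + u(E, H(13)) = 2410 + (-45 + 9 - 89) = 2410 - 125 = 2285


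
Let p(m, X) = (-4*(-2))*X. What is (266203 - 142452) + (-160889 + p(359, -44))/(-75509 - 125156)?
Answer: 24832655656/200665 ≈ 1.2375e+5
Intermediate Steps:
p(m, X) = 8*X
(266203 - 142452) + (-160889 + p(359, -44))/(-75509 - 125156) = (266203 - 142452) + (-160889 + 8*(-44))/(-75509 - 125156) = 123751 + (-160889 - 352)/(-200665) = 123751 - 161241*(-1/200665) = 123751 + 161241/200665 = 24832655656/200665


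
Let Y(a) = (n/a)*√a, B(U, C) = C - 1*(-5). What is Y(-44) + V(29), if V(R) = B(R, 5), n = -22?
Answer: 10 + I*√11 ≈ 10.0 + 3.3166*I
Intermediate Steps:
B(U, C) = 5 + C (B(U, C) = C + 5 = 5 + C)
Y(a) = -22/√a (Y(a) = (-22/a)*√a = -22/√a)
V(R) = 10 (V(R) = 5 + 5 = 10)
Y(-44) + V(29) = -(-1)*I*√11 + 10 = I*√11 + 10 = 10 + I*√11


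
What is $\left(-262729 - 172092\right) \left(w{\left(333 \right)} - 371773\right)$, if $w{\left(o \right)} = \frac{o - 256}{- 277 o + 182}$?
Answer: $\frac{1352888251224324}{8369} \approx 1.6165 \cdot 10^{11}$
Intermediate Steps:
$w{\left(o \right)} = \frac{-256 + o}{182 - 277 o}$
$\left(-262729 - 172092\right) \left(w{\left(333 \right)} - 371773\right) = \left(-262729 - 172092\right) \left(\frac{256 - 333}{-182 + 277 \cdot 333} - 371773\right) = \left(-262729 + \left(-188583 + \left(-229 + 16720\right)\right)\right) \left(\frac{256 - 333}{-182 + 92241} - 371773\right) = \left(-262729 + \left(-188583 + 16491\right)\right) \left(\frac{1}{92059} \left(-77\right) - 371773\right) = \left(-262729 - 172092\right) \left(\frac{1}{92059} \left(-77\right) - 371773\right) = - 434821 \left(- \frac{7}{8369} - 371773\right) = \left(-434821\right) \left(- \frac{3111368244}{8369}\right) = \frac{1352888251224324}{8369}$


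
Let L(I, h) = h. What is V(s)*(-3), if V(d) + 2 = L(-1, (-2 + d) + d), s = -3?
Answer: 30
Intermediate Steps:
V(d) = -4 + 2*d (V(d) = -2 + ((-2 + d) + d) = -2 + (-2 + 2*d) = -4 + 2*d)
V(s)*(-3) = (-4 + 2*(-3))*(-3) = (-4 - 6)*(-3) = -10*(-3) = 30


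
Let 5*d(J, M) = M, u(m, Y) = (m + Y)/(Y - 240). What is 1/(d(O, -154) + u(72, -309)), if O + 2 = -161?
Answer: -915/27787 ≈ -0.032929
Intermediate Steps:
u(m, Y) = (Y + m)/(-240 + Y)
O = -163 (O = -2 - 161 = -163)
d(J, M) = M/5
1/(d(O, -154) + u(72, -309)) = 1/((1/5)*(-154) + (-309 + 72)/(-240 - 309)) = 1/(-154/5 - 237/(-549)) = 1/(-154/5 - 1/549*(-237)) = 1/(-154/5 + 79/183) = 1/(-27787/915) = -915/27787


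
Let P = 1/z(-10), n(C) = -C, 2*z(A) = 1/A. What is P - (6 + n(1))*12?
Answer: -80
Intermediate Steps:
z(A) = 1/(2*A)
P = -20 (P = 1/((1/2)/(-10)) = 1/((1/2)*(-1/10)) = 1/(-1/20) = -20)
P - (6 + n(1))*12 = -20 - (6 - 1*1)*12 = -20 - (6 - 1)*12 = -20 - 5*12 = -20 - 1*60 = -20 - 60 = -80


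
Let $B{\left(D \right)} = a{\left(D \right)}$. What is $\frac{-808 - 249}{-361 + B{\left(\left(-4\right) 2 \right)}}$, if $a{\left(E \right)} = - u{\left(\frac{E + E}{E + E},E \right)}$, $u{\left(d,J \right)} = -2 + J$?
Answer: $\frac{1057}{351} \approx 3.0114$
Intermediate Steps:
$a{\left(E \right)} = 2 - E$ ($a{\left(E \right)} = - (-2 + E) = 2 - E$)
$B{\left(D \right)} = 2 - D$
$\frac{-808 - 249}{-361 + B{\left(\left(-4\right) 2 \right)}} = \frac{-808 - 249}{-361 - \left(-2 - 8\right)} = - \frac{1057}{-361 + \left(2 - -8\right)} = - \frac{1057}{-361 + \left(2 + 8\right)} = - \frac{1057}{-361 + 10} = - \frac{1057}{-351} = \left(-1057\right) \left(- \frac{1}{351}\right) = \frac{1057}{351}$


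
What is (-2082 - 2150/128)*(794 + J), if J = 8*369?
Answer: -251586979/32 ≈ -7.8621e+6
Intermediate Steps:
J = 2952
(-2082 - 2150/128)*(794 + J) = (-2082 - 2150/128)*(794 + 2952) = (-2082 - 2150*1/128)*3746 = (-2082 - 1075/64)*3746 = -134323/64*3746 = -251586979/32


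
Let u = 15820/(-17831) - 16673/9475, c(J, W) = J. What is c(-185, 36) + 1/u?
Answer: -82899239880/447190763 ≈ -185.38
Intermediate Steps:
u = -447190763/168948725 (u = 15820*(-1/17831) - 16673*1/9475 = -15820/17831 - 16673/9475 = -447190763/168948725 ≈ -2.6469)
c(-185, 36) + 1/u = -185 + 1/(-447190763/168948725) = -185 - 168948725/447190763 = -82899239880/447190763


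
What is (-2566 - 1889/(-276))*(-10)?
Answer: 3531635/138 ≈ 25592.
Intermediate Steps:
(-2566 - 1889/(-276))*(-10) = (-2566 - 1889*(-1)/276)*(-10) = (-2566 - 1*(-1889/276))*(-10) = (-2566 + 1889/276)*(-10) = -706327/276*(-10) = 3531635/138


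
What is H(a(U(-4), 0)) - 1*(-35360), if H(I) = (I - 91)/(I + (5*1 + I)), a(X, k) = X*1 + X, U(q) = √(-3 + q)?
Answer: 4843921/137 + 374*I*√7/137 ≈ 35357.0 + 7.2227*I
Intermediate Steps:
a(X, k) = 2*X (a(X, k) = X + X = 2*X)
H(I) = (-91 + I)/(5 + 2*I) (H(I) = (-91 + I)/(I + (5 + I)) = (-91 + I)/(5 + 2*I))
H(a(U(-4), 0)) - 1*(-35360) = (-91 + 2*√(-3 - 4))/(5 + 2*(2*√(-3 - 4))) - 1*(-35360) = (-91 + 2*√(-7))/(5 + 2*(2*√(-7))) + 35360 = (-91 + 2*(I*√7))/(5 + 2*(2*(I*√7))) + 35360 = (-91 + 2*I*√7)/(5 + 2*(2*I*√7)) + 35360 = (-91 + 2*I*√7)/(5 + 4*I*√7) + 35360 = 35360 + (-91 + 2*I*√7)/(5 + 4*I*√7)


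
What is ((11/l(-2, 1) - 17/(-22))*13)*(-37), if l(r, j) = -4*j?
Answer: 41847/44 ≈ 951.07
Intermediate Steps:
((11/l(-2, 1) - 17/(-22))*13)*(-37) = ((11/((-4*1)) - 17/(-22))*13)*(-37) = ((11/(-4) - 17*(-1/22))*13)*(-37) = ((11*(-¼) + 17/22)*13)*(-37) = ((-11/4 + 17/22)*13)*(-37) = -87/44*13*(-37) = -1131/44*(-37) = 41847/44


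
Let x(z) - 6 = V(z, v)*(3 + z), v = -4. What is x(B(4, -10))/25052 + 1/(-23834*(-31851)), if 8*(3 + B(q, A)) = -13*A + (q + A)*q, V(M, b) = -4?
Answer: -17839700723/9508946730084 ≈ -0.0018761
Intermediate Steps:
B(q, A) = -3 - 13*A/8 + q*(A + q)/8 (B(q, A) = -3 + (-13*A + (q + A)*q)/8 = -3 + (-13*A + (A + q)*q)/8 = -3 + (-13*A + q*(A + q))/8 = -3 + (-13*A/8 + q*(A + q)/8) = -3 - 13*A/8 + q*(A + q)/8)
x(z) = -6 - 4*z (x(z) = 6 - 4*(3 + z) = 6 + (-12 - 4*z) = -6 - 4*z)
x(B(4, -10))/25052 + 1/(-23834*(-31851)) = (-6 - 4*(-3 - 13/8*(-10) + (1/8)*4**2 + (1/8)*(-10)*4))/25052 + 1/(-23834*(-31851)) = (-6 - 4*(-3 + 65/4 + (1/8)*16 - 5))*(1/25052) - 1/23834*(-1/31851) = (-6 - 4*(-3 + 65/4 + 2 - 5))*(1/25052) + 1/759136734 = (-6 - 4*41/4)*(1/25052) + 1/759136734 = (-6 - 41)*(1/25052) + 1/759136734 = -47*1/25052 + 1/759136734 = -47/25052 + 1/759136734 = -17839700723/9508946730084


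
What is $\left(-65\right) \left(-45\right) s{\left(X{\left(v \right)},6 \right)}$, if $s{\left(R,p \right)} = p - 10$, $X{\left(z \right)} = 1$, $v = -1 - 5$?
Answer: $-11700$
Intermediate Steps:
$v = -6$
$s{\left(R,p \right)} = -10 + p$ ($s{\left(R,p \right)} = p - 10 = -10 + p$)
$\left(-65\right) \left(-45\right) s{\left(X{\left(v \right)},6 \right)} = \left(-65\right) \left(-45\right) \left(-10 + 6\right) = 2925 \left(-4\right) = -11700$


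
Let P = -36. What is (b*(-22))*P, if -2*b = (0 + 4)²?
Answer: -6336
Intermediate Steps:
b = -8 (b = -(0 + 4)²/2 = -½*4² = -½*16 = -8)
(b*(-22))*P = -8*(-22)*(-36) = 176*(-36) = -6336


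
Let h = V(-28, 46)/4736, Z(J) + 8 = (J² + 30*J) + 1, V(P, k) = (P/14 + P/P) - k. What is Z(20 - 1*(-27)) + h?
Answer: 17106385/4736 ≈ 3612.0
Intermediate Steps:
V(P, k) = 1 - k + P/14 (V(P, k) = (P*(1/14) + 1) - k = (P/14 + 1) - k = (1 + P/14) - k = 1 - k + P/14)
Z(J) = -7 + J² + 30*J (Z(J) = -8 + ((J² + 30*J) + 1) = -8 + (1 + J² + 30*J) = -7 + J² + 30*J)
h = -47/4736 (h = (1 - 1*46 + (1/14)*(-28))/4736 = (1 - 46 - 2)*(1/4736) = -47*1/4736 = -47/4736 ≈ -0.0099240)
Z(20 - 1*(-27)) + h = (-7 + (20 - 1*(-27))² + 30*(20 - 1*(-27))) - 47/4736 = (-7 + (20 + 27)² + 30*(20 + 27)) - 47/4736 = (-7 + 47² + 30*47) - 47/4736 = (-7 + 2209 + 1410) - 47/4736 = 3612 - 47/4736 = 17106385/4736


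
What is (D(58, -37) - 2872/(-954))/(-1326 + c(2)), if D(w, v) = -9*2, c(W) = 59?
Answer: 7150/604359 ≈ 0.011831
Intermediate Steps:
D(w, v) = -18
(D(58, -37) - 2872/(-954))/(-1326 + c(2)) = (-18 - 2872/(-954))/(-1326 + 59) = (-18 - 2872*(-1/954))/(-1267) = (-18 + 1436/477)*(-1/1267) = -7150/477*(-1/1267) = 7150/604359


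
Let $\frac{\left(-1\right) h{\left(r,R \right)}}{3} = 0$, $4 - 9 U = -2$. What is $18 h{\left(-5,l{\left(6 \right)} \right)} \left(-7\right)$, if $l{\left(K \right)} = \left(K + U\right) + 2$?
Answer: $0$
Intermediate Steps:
$U = \frac{2}{3}$ ($U = \frac{4}{9} - - \frac{2}{9} = \frac{4}{9} + \frac{2}{9} = \frac{2}{3} \approx 0.66667$)
$l{\left(K \right)} = \frac{8}{3} + K$ ($l{\left(K \right)} = \left(K + \frac{2}{3}\right) + 2 = \left(\frac{2}{3} + K\right) + 2 = \frac{8}{3} + K$)
$h{\left(r,R \right)} = 0$ ($h{\left(r,R \right)} = \left(-3\right) 0 = 0$)
$18 h{\left(-5,l{\left(6 \right)} \right)} \left(-7\right) = 18 \cdot 0 \left(-7\right) = 0 \left(-7\right) = 0$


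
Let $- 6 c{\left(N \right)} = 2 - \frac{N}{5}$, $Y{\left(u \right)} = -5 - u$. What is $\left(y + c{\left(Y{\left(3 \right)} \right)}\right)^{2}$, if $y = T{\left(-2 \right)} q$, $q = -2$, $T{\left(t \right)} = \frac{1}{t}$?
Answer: $\frac{4}{25} \approx 0.16$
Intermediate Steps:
$c{\left(N \right)} = - \frac{1}{3} + \frac{N}{30}$ ($c{\left(N \right)} = - \frac{2 - \frac{N}{5}}{6} = - \frac{1}{3} + \frac{N}{30}$)
$y = 1$ ($y = \frac{1}{-2} \left(-2\right) = \left(- \frac{1}{2}\right) \left(-2\right) = 1$)
$\left(y + c{\left(Y{\left(3 \right)} \right)}\right)^{2} = \left(1 - \left(\frac{1}{3} - \frac{-5 - 3}{30}\right)\right)^{2} = \left(1 + \left(- \frac{1}{3} + \frac{1}{30} \left(-8\right)\right)\right)^{2} = \left(1 - \frac{3}{5}\right)^{2} = \left(\frac{2}{5}\right)^{2} = \frac{4}{25}$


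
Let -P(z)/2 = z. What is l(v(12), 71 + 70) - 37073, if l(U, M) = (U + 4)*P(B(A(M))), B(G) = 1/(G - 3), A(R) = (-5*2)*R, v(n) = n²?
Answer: -52383853/1413 ≈ -37073.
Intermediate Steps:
A(R) = -10*R
B(G) = 1/(-3 + G)
P(z) = -2*z
l(U, M) = -2*(4 + U)/(-3 - 10*M) (l(U, M) = (U + 4)*(-2/(-3 - 10*M)) = (4 + U)*(-2/(-3 - 10*M)) = -2*(4 + U)/(-3 - 10*M))
l(v(12), 71 + 70) - 37073 = 2*(4 + 12²)/(3 + 10*(71 + 70)) - 37073 = 2*(4 + 144)/(3 + 10*141) - 37073 = 2*148/(3 + 1410) - 37073 = 2*148/1413 - 37073 = 2*(1/1413)*148 - 37073 = 296/1413 - 37073 = -52383853/1413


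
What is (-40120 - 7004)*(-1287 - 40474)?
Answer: 1967945364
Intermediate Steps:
(-40120 - 7004)*(-1287 - 40474) = -47124*(-41761) = 1967945364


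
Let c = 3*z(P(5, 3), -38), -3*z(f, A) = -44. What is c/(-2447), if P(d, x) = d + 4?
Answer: -44/2447 ≈ -0.017981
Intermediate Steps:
P(d, x) = 4 + d
z(f, A) = 44/3 (z(f, A) = -⅓*(-44) = 44/3)
c = 44 (c = 3*(44/3) = 44)
c/(-2447) = 44/(-2447) = 44*(-1/2447) = -44/2447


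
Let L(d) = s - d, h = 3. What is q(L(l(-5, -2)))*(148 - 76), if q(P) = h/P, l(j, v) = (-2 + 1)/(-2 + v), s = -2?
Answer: -96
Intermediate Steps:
l(j, v) = -1/(-2 + v)
L(d) = -2 - d
q(P) = 3/P
q(L(l(-5, -2)))*(148 - 76) = (3/(-2 - (-1)/(-2 - 2)))*(148 - 76) = (3/(-2 - (-1)/(-4)))*72 = (3/(-2 - (-1)*(-1)/4))*72 = (3/(-2 - 1*¼))*72 = (3/(-2 - ¼))*72 = (3/(-9/4))*72 = (3*(-4/9))*72 = -4/3*72 = -96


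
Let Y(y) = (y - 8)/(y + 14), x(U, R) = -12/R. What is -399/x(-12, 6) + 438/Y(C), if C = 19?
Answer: 3027/2 ≈ 1513.5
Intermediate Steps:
Y(y) = (-8 + y)/(14 + y)
-399/x(-12, 6) + 438/Y(C) = -399/((-12/6)) + 438/(((-8 + 19)/(14 + 19))) = -399/((-12*⅙)) + 438/((11/33)) = -399/(-2) + 438/(((1/33)*11)) = -399*(-½) + 438/(⅓) = 399/2 + 438*3 = 399/2 + 1314 = 3027/2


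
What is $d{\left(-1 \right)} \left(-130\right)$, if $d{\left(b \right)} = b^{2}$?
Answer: $-130$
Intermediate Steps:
$d{\left(-1 \right)} \left(-130\right) = \left(-1\right)^{2} \left(-130\right) = 1 \left(-130\right) = -130$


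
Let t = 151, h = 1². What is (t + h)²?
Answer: 23104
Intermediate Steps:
h = 1
(t + h)² = (151 + 1)² = 152² = 23104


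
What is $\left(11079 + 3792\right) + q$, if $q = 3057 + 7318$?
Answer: $25246$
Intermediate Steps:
$q = 10375$
$\left(11079 + 3792\right) + q = \left(11079 + 3792\right) + 10375 = 14871 + 10375 = 25246$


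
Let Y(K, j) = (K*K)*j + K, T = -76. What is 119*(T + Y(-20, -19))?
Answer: -915824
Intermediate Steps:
Y(K, j) = K + j*K² (Y(K, j) = K²*j + K = j*K² + K = K + j*K²)
119*(T + Y(-20, -19)) = 119*(-76 - 20*(1 - 20*(-19))) = 119*(-76 - 20*(1 + 380)) = 119*(-76 - 20*381) = 119*(-76 - 7620) = 119*(-7696) = -915824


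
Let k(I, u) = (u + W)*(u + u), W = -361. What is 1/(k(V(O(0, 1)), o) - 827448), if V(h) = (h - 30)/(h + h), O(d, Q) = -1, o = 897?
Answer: 1/134136 ≈ 7.4551e-6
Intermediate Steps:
V(h) = (-30 + h)/(2*h) (V(h) = (-30 + h)/((2*h)) = (-30 + h)*(1/(2*h)) = (-30 + h)/(2*h))
k(I, u) = 2*u*(-361 + u) (k(I, u) = (u - 361)*(u + u) = (-361 + u)*(2*u) = 2*u*(-361 + u))
1/(k(V(O(0, 1)), o) - 827448) = 1/(2*897*(-361 + 897) - 827448) = 1/(2*897*536 - 827448) = 1/(961584 - 827448) = 1/134136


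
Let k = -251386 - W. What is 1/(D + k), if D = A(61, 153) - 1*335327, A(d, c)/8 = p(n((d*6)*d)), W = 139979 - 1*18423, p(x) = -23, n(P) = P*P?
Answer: -1/708453 ≈ -1.4115e-6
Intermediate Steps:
n(P) = P²
W = 121556 (W = 139979 - 18423 = 121556)
k = -372942 (k = -251386 - 1*121556 = -251386 - 121556 = -372942)
A(d, c) = -184 (A(d, c) = 8*(-23) = -184)
D = -335511 (D = -184 - 1*335327 = -184 - 335327 = -335511)
1/(D + k) = 1/(-335511 - 372942) = 1/(-708453) = -1/708453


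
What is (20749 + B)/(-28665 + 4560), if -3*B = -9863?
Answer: -14422/14463 ≈ -0.99716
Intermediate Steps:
B = 9863/3 (B = -1/3*(-9863) = 9863/3 ≈ 3287.7)
(20749 + B)/(-28665 + 4560) = (20749 + 9863/3)/(-28665 + 4560) = (72110/3)/(-24105) = (72110/3)*(-1/24105) = -14422/14463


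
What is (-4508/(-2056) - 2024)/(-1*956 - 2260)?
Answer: 346403/551008 ≈ 0.62867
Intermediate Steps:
(-4508/(-2056) - 2024)/(-1*956 - 2260) = (-4508*(-1/2056) - 2024)/(-956 - 2260) = (1127/514 - 2024)/(-3216) = -1039209/514*(-1/3216) = 346403/551008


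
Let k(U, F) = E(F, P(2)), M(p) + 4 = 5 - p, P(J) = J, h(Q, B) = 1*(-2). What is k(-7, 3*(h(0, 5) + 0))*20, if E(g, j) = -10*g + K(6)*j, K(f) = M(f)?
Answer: 1000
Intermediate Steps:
h(Q, B) = -2
M(p) = 1 - p (M(p) = -4 + (5 - p) = 1 - p)
K(f) = 1 - f
E(g, j) = -10*g - 5*j (E(g, j) = -10*g + (1 - 1*6)*j = -10*g + (1 - 6)*j = -10*g - 5*j)
k(U, F) = -10 - 10*F (k(U, F) = -10*F - 5*2 = -10*F - 10 = -10 - 10*F)
k(-7, 3*(h(0, 5) + 0))*20 = (-10 - 30*(-2 + 0))*20 = (-10 - 30*(-2))*20 = (-10 - 10*(-6))*20 = (-10 + 60)*20 = 50*20 = 1000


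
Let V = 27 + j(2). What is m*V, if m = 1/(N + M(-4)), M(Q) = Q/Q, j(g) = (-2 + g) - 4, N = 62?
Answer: 23/63 ≈ 0.36508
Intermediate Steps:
j(g) = -6 + g
M(Q) = 1
m = 1/63 (m = 1/(62 + 1) = 1/63 ≈ 0.015873)
V = 23 (V = 27 + (-6 + 2) = 27 - 4 = 23)
m*V = (1/63)*23 = 23/63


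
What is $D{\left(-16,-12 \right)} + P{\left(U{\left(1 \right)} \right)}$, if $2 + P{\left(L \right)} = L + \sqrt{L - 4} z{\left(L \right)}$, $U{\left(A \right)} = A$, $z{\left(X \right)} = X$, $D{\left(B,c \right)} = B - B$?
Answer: $-1 + i \sqrt{3} \approx -1.0 + 1.732 i$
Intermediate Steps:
$D{\left(B,c \right)} = 0$
$P{\left(L \right)} = -2 + L + L \sqrt{-4 + L}$ ($P{\left(L \right)} = -2 + \left(L + \sqrt{L - 4} L\right) = -2 + \left(L + \sqrt{-4 + L} L\right) = -2 + \left(L + L \sqrt{-4 + L}\right) = -2 + L + L \sqrt{-4 + L}$)
$D{\left(-16,-12 \right)} + P{\left(U{\left(1 \right)} \right)} = 0 + \left(-2 + 1 + 1 \sqrt{-4 + 1}\right) = 0 + \left(-2 + 1 + 1 \sqrt{-3}\right) = 0 + \left(-2 + 1 + 1 i \sqrt{3}\right) = 0 + \left(-2 + 1 + i \sqrt{3}\right) = 0 - \left(1 - i \sqrt{3}\right) = -1 + i \sqrt{3}$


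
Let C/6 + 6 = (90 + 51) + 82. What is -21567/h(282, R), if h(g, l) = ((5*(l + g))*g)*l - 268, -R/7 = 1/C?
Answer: 9565794/1067021 ≈ 8.9650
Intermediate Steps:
C = 1302 (C = -36 + 6*((90 + 51) + 82) = -36 + 6*(141 + 82) = -36 + 6*223 = -36 + 1338 = 1302)
R = -1/186 (R = -7/1302 = -7*1/1302 = -1/186 ≈ -0.0053763)
h(g, l) = -268 + g*l*(5*g + 5*l) (h(g, l) = ((5*(g + l))*g)*l - 268 = ((5*g + 5*l)*g)*l - 268 = (g*(5*g + 5*l))*l - 268 = g*l*(5*g + 5*l) - 268 = -268 + g*l*(5*g + 5*l))
-21567/h(282, R) = -21567/(-268 + 5*282*(-1/186)**2 + 5*(-1/186)*282**2) = -21567/(-268 + 5*282*(1/34596) + 5*(-1/186)*79524) = -21567/(-268 + 235/5766 - 66270/31) = -21567/(-13871273/5766) = -21567*(-5766/13871273) = 9565794/1067021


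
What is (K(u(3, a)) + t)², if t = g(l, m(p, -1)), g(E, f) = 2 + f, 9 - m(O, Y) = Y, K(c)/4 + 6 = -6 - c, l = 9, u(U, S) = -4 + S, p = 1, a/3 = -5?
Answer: 1600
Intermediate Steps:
a = -15 (a = 3*(-5) = -15)
K(c) = -48 - 4*c (K(c) = -24 + 4*(-6 - c) = -24 + (-24 - 4*c) = -48 - 4*c)
m(O, Y) = 9 - Y
t = 12 (t = 2 + (9 - 1*(-1)) = 2 + (9 + 1) = 2 + 10 = 12)
(K(u(3, a)) + t)² = ((-48 - 4*(-4 - 15)) + 12)² = ((-48 - 4*(-19)) + 12)² = ((-48 + 76) + 12)² = (28 + 12)² = 40² = 1600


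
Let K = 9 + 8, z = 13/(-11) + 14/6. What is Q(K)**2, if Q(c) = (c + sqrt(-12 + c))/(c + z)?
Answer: 320166/358801 + 37026*sqrt(5)/358801 ≈ 1.1231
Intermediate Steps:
z = 38/33 (z = 13*(-1/11) + 14*(1/6) = -13/11 + 7/3 = 38/33 ≈ 1.1515)
K = 17
Q(c) = (c + sqrt(-12 + c))/(38/33 + c) (Q(c) = (c + sqrt(-12 + c))/(c + 38/33) = (c + sqrt(-12 + c))/(38/33 + c))
Q(K)**2 = (33*(17 + sqrt(-12 + 17))/(38 + 33*17))**2 = (33*(17 + sqrt(5))/(38 + 561))**2 = (33*(17 + sqrt(5))/599)**2 = (33*(1/599)*(17 + sqrt(5)))**2 = (561/599 + 33*sqrt(5)/599)**2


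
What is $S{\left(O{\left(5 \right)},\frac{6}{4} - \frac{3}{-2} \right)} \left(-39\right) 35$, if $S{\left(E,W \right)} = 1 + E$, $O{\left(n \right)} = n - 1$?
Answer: $-6825$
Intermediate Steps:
$O{\left(n \right)} = -1 + n$
$S{\left(O{\left(5 \right)},\frac{6}{4} - \frac{3}{-2} \right)} \left(-39\right) 35 = \left(1 + \left(-1 + 5\right)\right) \left(-39\right) 35 = \left(1 + 4\right) \left(-39\right) 35 = 5 \left(-39\right) 35 = \left(-195\right) 35 = -6825$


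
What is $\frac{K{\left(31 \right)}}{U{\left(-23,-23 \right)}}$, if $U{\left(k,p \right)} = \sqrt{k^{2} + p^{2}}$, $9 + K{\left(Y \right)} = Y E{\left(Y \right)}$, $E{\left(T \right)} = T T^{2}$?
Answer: $\frac{461756 \sqrt{2}}{23} \approx 28392.0$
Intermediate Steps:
$E{\left(T \right)} = T^{3}$
$K{\left(Y \right)} = -9 + Y^{4}$ ($K{\left(Y \right)} = -9 + Y Y^{3} = -9 + Y^{4}$)
$\frac{K{\left(31 \right)}}{U{\left(-23,-23 \right)}} = \frac{-9 + 31^{4}}{\sqrt{\left(-23\right)^{2} + \left(-23\right)^{2}}} = \frac{-9 + 923521}{\sqrt{529 + 529}} = \frac{923512}{\sqrt{1058}} = \frac{923512}{23 \sqrt{2}} = 923512 \frac{\sqrt{2}}{46} = \frac{461756 \sqrt{2}}{23}$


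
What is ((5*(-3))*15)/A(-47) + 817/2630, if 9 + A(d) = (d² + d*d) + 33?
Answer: 759341/2920615 ≈ 0.25999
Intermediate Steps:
A(d) = 24 + 2*d² (A(d) = -9 + ((d² + d*d) + 33) = -9 + ((d² + d²) + 33) = -9 + (2*d² + 33) = -9 + (33 + 2*d²) = 24 + 2*d²)
((5*(-3))*15)/A(-47) + 817/2630 = ((5*(-3))*15)/(24 + 2*(-47)²) + 817/2630 = (-15*15)/(24 + 2*2209) + 817*(1/2630) = -225/(24 + 4418) + 817/2630 = -225/4442 + 817/2630 = 759341/2920615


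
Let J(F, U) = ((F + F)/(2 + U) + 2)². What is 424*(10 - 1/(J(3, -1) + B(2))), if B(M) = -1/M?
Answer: 537632/127 ≈ 4233.3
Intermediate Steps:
J(F, U) = (2 + 2*F/(2 + U))² (J(F, U) = ((2*F)/(2 + U) + 2)² = (2*F/(2 + U) + 2)² = (2 + 2*F/(2 + U))²)
424*(10 - 1/(J(3, -1) + B(2))) = 424*(10 - 1/(4*(2 + 3 - 1)²/(2 - 1)² - 1/2)) = 424*(10 - 1/(4*4²/1² - 1*½)) = 424*(10 - 1/(4*1*16 - ½)) = 424*(10 - 1/(64 - ½)) = 424*(10 - 1/127/2) = 424*(10 - 1*2/127) = 424*(10 - 2/127) = 424*(1268/127) = 537632/127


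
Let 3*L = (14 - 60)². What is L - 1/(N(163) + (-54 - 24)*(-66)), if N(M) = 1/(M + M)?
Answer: 3551173906/5034747 ≈ 705.33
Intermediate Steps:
N(M) = 1/(2*M)
L = 2116/3 (L = (14 - 60)²/3 = (⅓)*(-46)² = (⅓)*2116 = 2116/3 ≈ 705.33)
L - 1/(N(163) + (-54 - 24)*(-66)) = 2116/3 - 1/((½)/163 + (-54 - 24)*(-66)) = 2116/3 - 1/((½)*(1/163) - 78*(-66)) = 2116/3 - 1/(1/326 + 5148) = 2116/3 - 1/1678249/326 = 2116/3 - 1*326/1678249 = 2116/3 - 326/1678249 = 3551173906/5034747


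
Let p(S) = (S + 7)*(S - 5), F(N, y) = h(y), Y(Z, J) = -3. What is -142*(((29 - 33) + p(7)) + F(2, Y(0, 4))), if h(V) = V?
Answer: -2982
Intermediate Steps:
F(N, y) = y
p(S) = (-5 + S)*(7 + S) (p(S) = (7 + S)*(-5 + S) = (-5 + S)*(7 + S))
-142*(((29 - 33) + p(7)) + F(2, Y(0, 4))) = -142*(((29 - 33) + (-35 + 7² + 2*7)) - 3) = -142*((-4 + (-35 + 49 + 14)) - 3) = -142*((-4 + 28) - 3) = -142*(24 - 3) = -142*21 = -2982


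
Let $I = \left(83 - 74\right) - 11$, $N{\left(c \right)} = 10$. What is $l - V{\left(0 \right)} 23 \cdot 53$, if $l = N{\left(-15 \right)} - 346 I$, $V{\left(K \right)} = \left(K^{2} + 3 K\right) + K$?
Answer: $702$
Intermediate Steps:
$V{\left(K \right)} = K^{2} + 4 K$
$I = -2$ ($I = 9 - 11 = -2$)
$l = 702$ ($l = 10 - -692 = 10 + 692 = 702$)
$l - V{\left(0 \right)} 23 \cdot 53 = 702 - 0 \left(4 + 0\right) 23 \cdot 53 = 702 - 0 \cdot 4 \cdot 23 \cdot 53 = 702 - 0 \cdot 23 \cdot 53 = 702 - 0 \cdot 53 = 702 - 0 = 702 + 0 = 702$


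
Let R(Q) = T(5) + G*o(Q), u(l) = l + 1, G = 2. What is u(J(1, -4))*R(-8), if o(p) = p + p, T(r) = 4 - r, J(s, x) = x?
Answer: 99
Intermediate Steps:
u(l) = 1 + l
o(p) = 2*p
R(Q) = -1 + 4*Q (R(Q) = (4 - 1*5) + 2*(2*Q) = (4 - 5) + 4*Q = -1 + 4*Q)
u(J(1, -4))*R(-8) = (1 - 4)*(-1 + 4*(-8)) = -3*(-1 - 32) = -3*(-33) = 99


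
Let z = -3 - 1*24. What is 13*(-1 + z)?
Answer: -364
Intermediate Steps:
z = -27 (z = -3 - 24 = -27)
13*(-1 + z) = 13*(-1 - 27) = 13*(-28) = -364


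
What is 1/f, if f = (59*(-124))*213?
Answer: -1/1558308 ≈ -6.4172e-7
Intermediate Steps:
f = -1558308 (f = -7316*213 = -1558308)
1/f = 1/(-1558308) = -1/1558308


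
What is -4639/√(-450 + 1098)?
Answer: -4639*√2/36 ≈ -182.24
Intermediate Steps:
-4639/√(-450 + 1098) = -4639*√2/36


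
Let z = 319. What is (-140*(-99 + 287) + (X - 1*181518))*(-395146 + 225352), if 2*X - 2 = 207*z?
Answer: 29683471977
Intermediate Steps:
X = 66035/2 (X = 1 + (207*319)/2 = 1 + (½)*66033 = 1 + 66033/2 = 66035/2 ≈ 33018.)
(-140*(-99 + 287) + (X - 1*181518))*(-395146 + 225352) = (-140*(-99 + 287) + (66035/2 - 1*181518))*(-395146 + 225352) = (-140*188 + (66035/2 - 181518))*(-169794) = (-26320 - 297001/2)*(-169794) = -349641/2*(-169794) = 29683471977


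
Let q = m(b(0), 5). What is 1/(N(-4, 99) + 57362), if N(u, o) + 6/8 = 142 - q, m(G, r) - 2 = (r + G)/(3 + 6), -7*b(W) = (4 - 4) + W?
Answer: 36/2070025 ≈ 1.7391e-5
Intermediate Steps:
b(W) = -W/7 (b(W) = -((4 - 4) + W)/7 = -(0 + W)/7 = -W/7)
m(G, r) = 2 + G/9 + r/9 (m(G, r) = 2 + (r + G)/(3 + 6) = 2 + (G + r)/9 = 2 + (G + r)*(⅑) = 2 + (G/9 + r/9) = 2 + G/9 + r/9)
q = 23/9 (q = 2 + (-⅐*0)/9 + (⅑)*5 = 2 + (⅑)*0 + 5/9 = 2 + 0 + 5/9 = 23/9 ≈ 2.5556)
N(u, o) = 4993/36 (N(u, o) = -¾ + (142 - 1*23/9) = -¾ + (142 - 23/9) = -¾ + 1255/9 = 4993/36)
1/(N(-4, 99) + 57362) = 1/(4993/36 + 57362) = 1/(2070025/36) = 36/2070025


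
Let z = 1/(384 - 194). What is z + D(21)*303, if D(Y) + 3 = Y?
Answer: 1036261/190 ≈ 5454.0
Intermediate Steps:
D(Y) = -3 + Y
z = 1/190 ≈ 0.0052632
z + D(21)*303 = 1/190 + (-3 + 21)*303 = 1/190 + 18*303 = 1/190 + 5454 = 1036261/190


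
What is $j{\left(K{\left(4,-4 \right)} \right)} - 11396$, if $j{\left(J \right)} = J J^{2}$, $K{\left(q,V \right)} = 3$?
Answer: $-11369$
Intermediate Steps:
$j{\left(J \right)} = J^{3}$
$j{\left(K{\left(4,-4 \right)} \right)} - 11396 = 3^{3} - 11396 = 27 - 11396 = -11369$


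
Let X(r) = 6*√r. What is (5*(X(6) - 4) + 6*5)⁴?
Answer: 32410000 + 6600000*√6 ≈ 4.8577e+7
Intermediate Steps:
(5*(X(6) - 4) + 6*5)⁴ = (5*(6*√6 - 4) + 6*5)⁴ = (5*(-4 + 6*√6) + 30)⁴ = ((-20 + 30*√6) + 30)⁴ = (10 + 30*√6)⁴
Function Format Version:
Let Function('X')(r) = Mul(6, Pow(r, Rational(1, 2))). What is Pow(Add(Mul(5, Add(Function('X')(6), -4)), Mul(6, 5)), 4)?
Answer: Add(32410000, Mul(6600000, Pow(6, Rational(1, 2)))) ≈ 4.8577e+7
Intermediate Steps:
Pow(Add(Mul(5, Add(Function('X')(6), -4)), Mul(6, 5)), 4) = Pow(Add(Mul(5, Add(Mul(6, Pow(6, Rational(1, 2))), -4)), Mul(6, 5)), 4) = Pow(Add(Mul(5, Add(-4, Mul(6, Pow(6, Rational(1, 2))))), 30), 4) = Pow(Add(Add(-20, Mul(30, Pow(6, Rational(1, 2)))), 30), 4) = Pow(Add(10, Mul(30, Pow(6, Rational(1, 2)))), 4)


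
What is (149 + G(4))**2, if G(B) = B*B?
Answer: 27225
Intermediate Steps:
G(B) = B**2
(149 + G(4))**2 = (149 + 4**2)**2 = (149 + 16)**2 = 165**2 = 27225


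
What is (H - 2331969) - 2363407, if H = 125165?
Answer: -4570211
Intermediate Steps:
(H - 2331969) - 2363407 = (125165 - 2331969) - 2363407 = -2206804 - 2363407 = -4570211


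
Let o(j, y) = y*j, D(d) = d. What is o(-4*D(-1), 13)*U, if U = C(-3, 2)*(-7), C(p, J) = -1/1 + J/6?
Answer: 728/3 ≈ 242.67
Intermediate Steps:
C(p, J) = -1 + J/6 (C(p, J) = -1*1 + J*(1/6) = -1 + J/6)
o(j, y) = j*y
U = 14/3 (U = (-1 + (1/6)*2)*(-7) = (-1 + 1/3)*(-7) = -2/3*(-7) = 14/3 ≈ 4.6667)
o(-4*D(-1), 13)*U = (-4*(-1)*13)*(14/3) = (4*13)*(14/3) = 52*(14/3) = 728/3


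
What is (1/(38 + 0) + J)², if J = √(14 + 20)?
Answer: 49097/1444 + √34/19 ≈ 34.308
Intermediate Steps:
J = √34 ≈ 5.8309
(1/(38 + 0) + J)² = (1/(38 + 0) + √34)² = (1/38 + √34)²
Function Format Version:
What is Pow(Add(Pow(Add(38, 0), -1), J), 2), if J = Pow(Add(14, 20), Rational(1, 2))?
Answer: Add(Rational(49097, 1444), Mul(Rational(1, 19), Pow(34, Rational(1, 2)))) ≈ 34.308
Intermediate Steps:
J = Pow(34, Rational(1, 2)) ≈ 5.8309
Pow(Add(Pow(Add(38, 0), -1), J), 2) = Pow(Add(Pow(Add(38, 0), -1), Pow(34, Rational(1, 2))), 2) = Pow(Add(Pow(38, -1), Pow(34, Rational(1, 2))), 2) = Pow(Add(Rational(1, 38), Pow(34, Rational(1, 2))), 2)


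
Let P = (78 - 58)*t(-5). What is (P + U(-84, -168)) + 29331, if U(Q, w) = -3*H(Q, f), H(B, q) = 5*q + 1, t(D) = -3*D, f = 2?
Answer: 29598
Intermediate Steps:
H(B, q) = 1 + 5*q
P = 300 (P = (78 - 58)*(-3*(-5)) = 20*15 = 300)
U(Q, w) = -33 (U(Q, w) = -3*(1 + 5*2) = -3*(1 + 10) = -3*11 = -33)
(P + U(-84, -168)) + 29331 = (300 - 33) + 29331 = 267 + 29331 = 29598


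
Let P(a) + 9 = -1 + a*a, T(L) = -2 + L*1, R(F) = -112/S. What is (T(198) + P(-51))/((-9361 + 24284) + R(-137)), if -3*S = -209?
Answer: 582483/3118571 ≈ 0.18678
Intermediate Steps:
S = 209/3 (S = -⅓*(-209) = 209/3 ≈ 69.667)
R(F) = -336/209 (R(F) = -112/209/3 = -112*3/209 = -336/209)
T(L) = -2 + L
P(a) = -10 + a² (P(a) = -9 + (-1 + a*a) = -9 + (-1 + a²) = -10 + a²)
(T(198) + P(-51))/((-9361 + 24284) + R(-137)) = ((-2 + 198) + (-10 + (-51)²))/((-9361 + 24284) - 336/209) = (196 + (-10 + 2601))/(14923 - 336/209) = (196 + 2591)/(3118571/209) = 2787*(209/3118571) = 582483/3118571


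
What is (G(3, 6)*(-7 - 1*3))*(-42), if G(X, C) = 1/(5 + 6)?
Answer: 420/11 ≈ 38.182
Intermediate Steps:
G(X, C) = 1/11
(G(3, 6)*(-7 - 1*3))*(-42) = ((-7 - 1*3)/11)*(-42) = ((-7 - 3)/11)*(-42) = ((1/11)*(-10))*(-42) = -10/11*(-42) = 420/11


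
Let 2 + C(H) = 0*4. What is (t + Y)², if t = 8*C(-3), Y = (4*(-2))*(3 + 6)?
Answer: 7744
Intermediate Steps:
C(H) = -2 (C(H) = -2 + 0*4 = -2 + 0 = -2)
Y = -72 (Y = -8*9 = -72)
t = -16 (t = 8*(-2) = -16)
(t + Y)² = (-16 - 72)² = (-88)² = 7744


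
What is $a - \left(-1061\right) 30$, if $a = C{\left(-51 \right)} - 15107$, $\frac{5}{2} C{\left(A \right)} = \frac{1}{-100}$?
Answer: $\frac{4180749}{250} \approx 16723.0$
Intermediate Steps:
$C{\left(A \right)} = - \frac{1}{250}$ ($C{\left(A \right)} = \frac{2}{5 \left(-100\right)} = \frac{2}{5} \left(- \frac{1}{100}\right) = - \frac{1}{250}$)
$a = - \frac{3776751}{250}$ ($a = - \frac{1}{250} - 15107 = - \frac{3776751}{250} \approx -15107.0$)
$a - \left(-1061\right) 30 = - \frac{3776751}{250} - \left(-1061\right) 30 = - \frac{3776751}{250} - -31830 = - \frac{3776751}{250} + 31830 = \frac{4180749}{250}$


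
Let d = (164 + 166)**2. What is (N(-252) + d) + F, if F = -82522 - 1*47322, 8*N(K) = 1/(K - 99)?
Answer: -58810753/2808 ≈ -20944.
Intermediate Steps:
N(K) = 1/(8*(-99 + K)) (N(K) = 1/(8*(K - 99)) = 1/(8*(-99 + K)))
d = 108900 (d = 330**2 = 108900)
F = -129844 (F = -82522 - 47322 = -129844)
(N(-252) + d) + F = (1/(8*(-99 - 252)) + 108900) - 129844 = ((1/8)/(-351) + 108900) - 129844 = ((1/8)*(-1/351) + 108900) - 129844 = (-1/2808 + 108900) - 129844 = 305791199/2808 - 129844 = -58810753/2808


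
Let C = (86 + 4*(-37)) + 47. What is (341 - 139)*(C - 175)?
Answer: -38380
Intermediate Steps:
C = -15 (C = (86 - 148) + 47 = -62 + 47 = -15)
(341 - 139)*(C - 175) = (341 - 139)*(-15 - 175) = 202*(-190) = -38380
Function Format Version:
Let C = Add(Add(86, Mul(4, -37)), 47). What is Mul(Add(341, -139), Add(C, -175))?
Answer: -38380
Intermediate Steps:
C = -15 (C = Add(Add(86, -148), 47) = Add(-62, 47) = -15)
Mul(Add(341, -139), Add(C, -175)) = Mul(Add(341, -139), Add(-15, -175)) = Mul(202, -190) = -38380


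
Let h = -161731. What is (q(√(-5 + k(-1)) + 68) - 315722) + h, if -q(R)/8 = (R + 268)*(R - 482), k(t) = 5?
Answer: 635379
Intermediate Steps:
q(R) = -8*(-482 + R)*(268 + R) (q(R) = -8*(R + 268)*(R - 482) = -8*(268 + R)*(-482 + R) = -8*(-482 + R)*(268 + R))
(q(√(-5 + k(-1)) + 68) - 315722) + h = ((1033408 - 8*(√(-5 + 5) + 68)² + 1712*(√(-5 + 5) + 68)) - 315722) - 161731 = ((1033408 - 8*(√0 + 68)² + 1712*(√0 + 68)) - 315722) - 161731 = ((1033408 - 8*(0 + 68)² + 1712*(0 + 68)) - 315722) - 161731 = ((1033408 - 8*68² + 1712*68) - 315722) - 161731 = ((1033408 - 8*4624 + 116416) - 315722) - 161731 = ((1033408 - 36992 + 116416) - 315722) - 161731 = (1112832 - 315722) - 161731 = 797110 - 161731 = 635379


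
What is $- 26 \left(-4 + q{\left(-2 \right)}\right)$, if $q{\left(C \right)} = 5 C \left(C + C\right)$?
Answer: $-936$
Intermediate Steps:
$q{\left(C \right)} = 10 C^{2}$ ($q{\left(C \right)} = 5 C 2 C = 5 \cdot 2 C^{2} = 10 C^{2}$)
$- 26 \left(-4 + q{\left(-2 \right)}\right) = - 26 \left(-4 + 10 \left(-2\right)^{2}\right) = - 26 \left(-4 + 10 \cdot 4\right) = - 26 \left(-4 + 40\right) = \left(-26\right) 36 = -936$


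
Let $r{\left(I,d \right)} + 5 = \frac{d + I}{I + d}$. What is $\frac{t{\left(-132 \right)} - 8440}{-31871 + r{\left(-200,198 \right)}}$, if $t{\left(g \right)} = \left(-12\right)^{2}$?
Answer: $\frac{488}{1875} \approx 0.26027$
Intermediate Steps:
$t{\left(g \right)} = 144$
$r{\left(I,d \right)} = -4$ ($r{\left(I,d \right)} = -5 + \frac{d + I}{I + d} = -5 + \frac{I + d}{I + d} = -5 + 1 = -4$)
$\frac{t{\left(-132 \right)} - 8440}{-31871 + r{\left(-200,198 \right)}} = \frac{144 - 8440}{-31871 - 4} = - \frac{8296}{-31875} = \left(-8296\right) \left(- \frac{1}{31875}\right) = \frac{488}{1875}$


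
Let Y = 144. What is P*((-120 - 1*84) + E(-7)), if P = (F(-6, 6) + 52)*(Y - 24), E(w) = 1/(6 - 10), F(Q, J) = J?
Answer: -1421580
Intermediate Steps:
E(w) = -¼ (E(w) = 1/(-4) = -¼)
P = 6960 (P = (6 + 52)*(144 - 24) = 58*120 = 6960)
P*((-120 - 1*84) + E(-7)) = 6960*((-120 - 1*84) - ¼) = 6960*((-120 - 84) - ¼) = 6960*(-204 - ¼) = 6960*(-817/4) = -1421580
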